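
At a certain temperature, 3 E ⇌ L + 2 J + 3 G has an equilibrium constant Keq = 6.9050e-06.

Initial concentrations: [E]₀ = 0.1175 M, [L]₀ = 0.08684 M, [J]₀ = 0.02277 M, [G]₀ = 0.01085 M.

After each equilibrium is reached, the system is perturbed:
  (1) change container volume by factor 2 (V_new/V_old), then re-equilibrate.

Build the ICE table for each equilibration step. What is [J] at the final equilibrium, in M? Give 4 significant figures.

[J]_eq = 0.02414 M

Q₀ = 3.5450e-08 vs Keq = 6.9050e-06 ⇒ Q<K, forward
Step 1:
                   E          L          J          G
  init        0.1175    0.08684    0.02277    0.01085
  Δ         -0.02357   0.007858    0.01572    0.02357
  eq         0.09393     0.0947    0.03849    0.03442
  solve Keq expr → x = 0.007858; check Q = 6.9050e-06
Then change container volume by factor 2 (V_new/V_old).
Step 2:
                   E          L          J          G
  init       0.04696    0.04735    0.01924    0.01721
  Δ        -0.007342   0.002447   0.004895   0.007342
  eq         0.03962     0.0498    0.02414    0.02455
  solve Keq expr → x = 0.002447; check Q = 6.9050e-06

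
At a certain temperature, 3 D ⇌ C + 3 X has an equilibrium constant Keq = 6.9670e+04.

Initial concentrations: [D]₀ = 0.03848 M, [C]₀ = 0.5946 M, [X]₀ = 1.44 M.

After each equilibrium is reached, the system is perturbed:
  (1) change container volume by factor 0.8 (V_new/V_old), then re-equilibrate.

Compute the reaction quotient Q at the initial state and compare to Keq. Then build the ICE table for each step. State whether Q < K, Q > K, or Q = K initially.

Q₀ = 3.1161e+04; Q < K (proceeds forward)

Q₀ = 3.1161e+04 vs Keq = 6.9670e+04 ⇒ Q<K, forward
Step 1:
                  D         C         X
  init      0.03848    0.5946      1.44
  Δ       -0.008823  0.002941  0.008823
  eq        0.02966    0.5975     1.449
  solve Keq expr → x = 0.002941; check Q = 6.9670e+04
Then change container volume by factor 0.8 (V_new/V_old).
Step 2:
                  D         C         X
  init      0.03707    0.7469     1.811
  Δ        0.002785 -9.2820e-04 -0.002785
  eq        0.03986     0.746     1.808
  solve Keq expr → x = -9.2820e-04; check Q = 6.9670e+04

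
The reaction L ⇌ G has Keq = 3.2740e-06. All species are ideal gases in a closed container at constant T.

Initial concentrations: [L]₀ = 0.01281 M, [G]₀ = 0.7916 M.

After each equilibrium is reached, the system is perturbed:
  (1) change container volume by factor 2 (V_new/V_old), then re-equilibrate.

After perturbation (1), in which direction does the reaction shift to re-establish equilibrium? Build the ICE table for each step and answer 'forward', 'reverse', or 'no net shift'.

Q₀ = 61.8 vs Keq = 3.2740e-06 ⇒ Q>K, reverse
Step 1:
                   L          G
  Initial    0.01281     0.7916
  Change      0.7916    -0.7916
  Equil       0.8044 2.6336e-06
  solve Keq expr → x = -0.7916; check Q = 3.2740e-06
Then change container volume by factor 2 (V_new/V_old).
Step 2:
                   L          G
  Initial     0.4022 1.3168e-06
  Change           0          0
  Equil       0.4022 1.3168e-06
  solve Keq expr → x = 0; check Q = 3.2740e-06

Direction: no net shift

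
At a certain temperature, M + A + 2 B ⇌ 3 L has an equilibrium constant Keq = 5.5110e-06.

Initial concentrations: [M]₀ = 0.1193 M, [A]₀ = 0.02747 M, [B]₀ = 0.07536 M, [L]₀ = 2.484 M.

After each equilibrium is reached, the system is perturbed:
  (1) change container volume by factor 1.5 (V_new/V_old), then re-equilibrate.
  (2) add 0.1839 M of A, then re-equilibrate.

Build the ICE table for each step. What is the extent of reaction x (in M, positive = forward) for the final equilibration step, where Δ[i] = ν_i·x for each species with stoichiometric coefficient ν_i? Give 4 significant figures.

x = 4.4395e-04 M

Q₀ = 8.2352e+05 vs Keq = 5.5110e-06 ⇒ Q>K, reverse
Step 1:
                   M          A          B          L
  I           0.1193    0.02747    0.07536      2.484
  C           0.8202     0.8202       1.64     -2.461
  E           0.9395     0.8476      1.716    0.02346
  solve Keq expr → x = -0.8202; check Q = 5.5110e-06
Then change container volume by factor 1.5 (V_new/V_old).
Step 2:
                   M          A          B          L
  I           0.6263     0.5651      1.144    0.01564
  C       6.5239e-04 6.5239e-04   0.001305  -0.001957
  E            0.627     0.5658      1.145    0.01369
  solve Keq expr → x = -6.5239e-04; check Q = 5.5110e-06
Then add 0.1839 M of A.
Step 3:
                   M          A          B          L
  I            0.627     0.7497      1.145    0.01369
  C       -4.4395e-04 -4.4395e-04 -8.8789e-04   0.001332
  E           0.6265     0.7492      1.144    0.01502
  solve Keq expr → x = 4.4395e-04; check Q = 5.5110e-06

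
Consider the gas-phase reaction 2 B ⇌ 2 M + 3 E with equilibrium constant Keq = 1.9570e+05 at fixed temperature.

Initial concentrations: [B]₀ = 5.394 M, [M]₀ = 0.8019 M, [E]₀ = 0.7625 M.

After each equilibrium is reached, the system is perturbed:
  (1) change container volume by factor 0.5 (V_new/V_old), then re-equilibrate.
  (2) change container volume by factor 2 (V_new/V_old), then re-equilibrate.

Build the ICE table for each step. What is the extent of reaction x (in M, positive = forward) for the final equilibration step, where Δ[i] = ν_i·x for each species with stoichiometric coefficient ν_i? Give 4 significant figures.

Q₀ = 0.009798 vs Keq = 1.9570e+05 ⇒ Q<K, forward
Step 1:
                    B           M           E
  Initial       5.394      0.8019      0.7625
  Change       -5.072       5.072       7.609
  Equil        0.3216       5.874       8.371
  solve Keq expr → x = 2.536; check Q = 1.9570e+05
Then change container volume by factor 0.5 (V_new/V_old).
Step 2:
                    B           M           E
  Initial      0.6432       11.75       16.74
  Change        0.854      -0.854      -1.281
  Equil         1.497       10.89       15.46
  solve Keq expr → x = -0.427; check Q = 1.9570e+05
Then change container volume by factor 2 (V_new/V_old).
Step 3:
                    B           M           E
  Initial      0.7486       5.447       7.731
  Change       -0.427       0.427      0.6405
  Equil        0.3216       5.874       8.371
  solve Keq expr → x = 0.2135; check Q = 1.9570e+05

x = 0.2135 M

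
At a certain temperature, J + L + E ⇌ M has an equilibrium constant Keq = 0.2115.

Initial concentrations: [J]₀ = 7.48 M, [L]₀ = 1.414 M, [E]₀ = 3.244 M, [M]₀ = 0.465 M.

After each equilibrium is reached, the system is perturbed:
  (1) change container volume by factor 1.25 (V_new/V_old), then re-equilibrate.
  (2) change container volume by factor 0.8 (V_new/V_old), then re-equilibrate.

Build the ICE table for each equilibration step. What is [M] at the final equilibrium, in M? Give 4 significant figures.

Q₀ = 0.01355 vs Keq = 0.2115 ⇒ Q<K, forward
Step 1:
                  J         L         E         M
  Initial      7.48     1.414     3.244     0.465
  Change     -0.961    -0.961    -0.961     0.961
  Equil       6.519     0.453     2.283     1.426
  solve Keq expr → x = 0.961; check Q = 0.2115
Then change container volume by factor 1.25 (V_new/V_old).
Step 2:
                  J         L         E         M
  Initial     5.215    0.3624     1.826     1.141
  Change     0.1101    0.1101    0.1101   -0.1101
  Equil       5.325    0.4725     1.937     1.031
  solve Keq expr → x = -0.1101; check Q = 0.2115
Then change container volume by factor 0.8 (V_new/V_old).
Step 3:
                  J         L         E         M
  Initial     6.657    0.5907     2.421     1.288
  Change    -0.1377   -0.1377   -0.1377    0.1377
  Equil       6.519     0.453     2.283     1.426
  solve Keq expr → x = 0.1377; check Q = 0.2115

[M]_eq = 1.426 M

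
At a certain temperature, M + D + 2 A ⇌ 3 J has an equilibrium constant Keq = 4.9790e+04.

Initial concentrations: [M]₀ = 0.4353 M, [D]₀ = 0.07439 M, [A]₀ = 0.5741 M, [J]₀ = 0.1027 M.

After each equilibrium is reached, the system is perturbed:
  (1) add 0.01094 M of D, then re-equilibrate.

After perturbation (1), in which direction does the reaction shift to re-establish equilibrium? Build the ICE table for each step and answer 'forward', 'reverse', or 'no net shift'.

Q₀ = 0.1015 vs Keq = 4.9790e+04 ⇒ Q<K, forward
Step 1:
                    M           D           A           J
  I            0.4353     0.07439      0.5741      0.1027
  C          -0.07438    -0.07438     -0.1488      0.2231
  E            0.3609  1.0641e-05      0.4253      0.3258
  solve Keq expr → x = 0.07438; check Q = 4.9790e+04
Then add 0.01094 M of D.
Step 2:
                    M           D           A           J
  I            0.3609     0.01095      0.4253      0.3258
  C          -0.01093    -0.01093    -0.02187      0.0328
  E              0.35  1.6261e-05      0.4035      0.3586
  solve Keq expr → x = 0.01093; check Q = 4.9790e+04

Direction: forward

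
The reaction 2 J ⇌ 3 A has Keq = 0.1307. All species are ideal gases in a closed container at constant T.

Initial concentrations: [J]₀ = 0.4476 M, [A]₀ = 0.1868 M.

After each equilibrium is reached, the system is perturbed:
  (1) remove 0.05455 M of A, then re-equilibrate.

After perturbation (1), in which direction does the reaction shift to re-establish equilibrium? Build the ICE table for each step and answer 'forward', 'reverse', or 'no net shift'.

Direction: forward

Q₀ = 0.03253 vs Keq = 0.1307 ⇒ Q<K, forward
Step 1:
                    J           A
  I            0.4476      0.1868
  C          -0.05643     0.08464
  E            0.3912      0.2714
  solve Keq expr → x = 0.02821; check Q = 0.1307
Then remove 0.05455 M of A.
Step 2:
                    J           A
  I            0.3912      0.2169
  C          -0.02772     0.04157
  E            0.3635      0.2585
  solve Keq expr → x = 0.01386; check Q = 0.1307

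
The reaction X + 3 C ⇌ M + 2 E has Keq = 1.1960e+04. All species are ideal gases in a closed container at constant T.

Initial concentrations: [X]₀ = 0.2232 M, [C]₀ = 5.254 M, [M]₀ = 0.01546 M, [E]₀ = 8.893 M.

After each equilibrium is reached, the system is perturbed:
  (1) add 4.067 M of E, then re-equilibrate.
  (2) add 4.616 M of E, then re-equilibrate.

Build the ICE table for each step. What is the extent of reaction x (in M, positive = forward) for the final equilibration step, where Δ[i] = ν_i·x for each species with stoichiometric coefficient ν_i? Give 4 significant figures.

x = -3.0027e-05 M

Q₀ = 0.03777 vs Keq = 1.1960e+04 ⇒ Q<K, forward
Step 1:
                   X          C          M          E
  Initial     0.2232      5.254    0.01546      8.893
  Change     -0.2232    -0.6695     0.2232     0.4464
  Equil   1.8063e-05      4.584     0.2386      9.339
  solve Keq expr → x = 0.2232; check Q = 1.1960e+04
Then add 4.067 M of E.
Step 2:
                   X          C          M          E
  Initial 1.8063e-05      4.584     0.2386      13.41
  Change  1.9152e-05 5.7457e-05 -1.9152e-05 -3.8305e-05
  Equil   3.7215e-05      4.585     0.2386      13.41
  solve Keq expr → x = -1.9152e-05; check Q = 1.1960e+04
Then add 4.616 M of E.
Step 3:
                   X          C          M          E
  Initial 3.7215e-05      4.585     0.2386      18.02
  Change  3.0027e-05 9.0080e-05 -3.0027e-05 -6.0053e-05
  Equil   6.7242e-05      4.585     0.2386      18.02
  solve Keq expr → x = -3.0027e-05; check Q = 1.1960e+04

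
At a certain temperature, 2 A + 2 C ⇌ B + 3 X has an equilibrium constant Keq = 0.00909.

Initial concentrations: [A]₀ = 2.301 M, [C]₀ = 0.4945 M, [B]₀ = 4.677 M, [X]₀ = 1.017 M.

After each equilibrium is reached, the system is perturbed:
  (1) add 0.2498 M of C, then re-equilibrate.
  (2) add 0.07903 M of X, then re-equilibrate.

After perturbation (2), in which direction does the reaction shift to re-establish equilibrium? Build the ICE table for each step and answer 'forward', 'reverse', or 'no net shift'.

Q₀ = 3.8 vs Keq = 0.00909 ⇒ Q>K, reverse
Step 1:
                  A         C         B         X
  init        2.301    0.4945     4.677     1.017
  Δ          0.5088    0.5088   -0.2544   -0.7633
  eq           2.81     1.003     4.423    0.2537
  solve Keq expr → x = -0.2544; check Q = 0.00909
Then add 0.2498 M of C.
Step 2:
                  A         C         B         X
  init         2.81     1.253     4.423    0.2537
  Δ        -0.02334  -0.02334   0.01167   0.03501
  eq          2.787      1.23     4.434    0.2887
  solve Keq expr → x = 0.01167; check Q = 0.00909
Then add 0.07903 M of X.
Step 3:
                  A         C         B         X
  init        2.787      1.23     4.434    0.3678
  Δ         0.04549   0.04549  -0.02274  -0.06823
  eq          2.832     1.275     4.412    0.2995
  solve Keq expr → x = -0.02274; check Q = 0.00909

Direction: reverse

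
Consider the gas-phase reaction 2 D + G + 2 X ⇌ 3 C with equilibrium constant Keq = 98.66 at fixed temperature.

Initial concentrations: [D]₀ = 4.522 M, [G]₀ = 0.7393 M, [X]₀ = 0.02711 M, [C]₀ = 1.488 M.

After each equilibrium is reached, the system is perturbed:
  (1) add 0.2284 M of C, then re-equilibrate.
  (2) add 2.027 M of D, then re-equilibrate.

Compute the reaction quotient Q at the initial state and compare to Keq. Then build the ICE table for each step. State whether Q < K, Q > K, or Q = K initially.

Q₀ = 296.5; Q > K (proceeds reverse)

Q₀ = 296.5 vs Keq = 98.66 ⇒ Q>K, reverse
Step 1:
                   D          G          X          C
  init         4.522     0.7393    0.02711      1.488
  Δ          0.01815   0.009073    0.01815   -0.02722
  eq            4.54     0.7484    0.04526      1.461
  solve Keq expr → x = -0.009073; check Q = 98.66
Then add 0.2284 M of C.
Step 2:
                   D          G          X          C
  init          4.54     0.7484    0.04526      1.689
  Δ         0.009968   0.004984   0.009968   -0.01495
  eq            4.55     0.7534    0.05522      1.674
  solve Keq expr → x = -0.004984; check Q = 98.66
Then add 2.027 M of D.
Step 3:
                   D          G          X          C
  init         6.577     0.7534    0.05522      1.674
  Δ          -0.0159  -0.007949    -0.0159    0.02385
  eq           6.561     0.7454    0.03933      1.698
  solve Keq expr → x = 0.007949; check Q = 98.66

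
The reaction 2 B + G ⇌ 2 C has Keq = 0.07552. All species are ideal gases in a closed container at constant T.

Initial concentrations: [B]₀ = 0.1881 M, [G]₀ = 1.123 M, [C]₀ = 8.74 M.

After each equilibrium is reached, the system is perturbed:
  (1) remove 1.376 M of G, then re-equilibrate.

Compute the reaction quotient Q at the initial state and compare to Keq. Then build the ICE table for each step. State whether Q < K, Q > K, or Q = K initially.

Q₀ = 1922; Q > K (proceeds reverse)

Q₀ = 1922 vs Keq = 0.07552 ⇒ Q>K, reverse
Step 1:
                    B           G           C
  init         0.1881       1.123        8.74
  Δ             5.594       2.797      -5.594
  eq            5.782        3.92       3.146
  solve Keq expr → x = -2.797; check Q = 0.07552
Then remove 1.376 M of G.
Step 2:
                    B           G           C
  init          5.782       2.544       3.146
  Δ            0.3601      0.1801     -0.3601
  eq            6.142       2.724       2.786
  solve Keq expr → x = -0.1801; check Q = 0.07552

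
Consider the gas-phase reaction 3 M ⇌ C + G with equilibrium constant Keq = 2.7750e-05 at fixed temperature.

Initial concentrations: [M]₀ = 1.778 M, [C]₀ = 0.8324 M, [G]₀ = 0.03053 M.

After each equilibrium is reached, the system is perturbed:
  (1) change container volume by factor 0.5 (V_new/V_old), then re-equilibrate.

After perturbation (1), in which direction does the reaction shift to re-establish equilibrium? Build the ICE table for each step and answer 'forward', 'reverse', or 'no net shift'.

Q₀ = 0.004521 vs Keq = 2.7750e-05 ⇒ Q>K, reverse
Step 1:
                   M          C          G
  Initial      1.778     0.8324    0.03053
  Change     0.09091    -0.0303    -0.0303
  Equil        1.869     0.8021 2.2584e-04
  solve Keq expr → x = -0.0303; check Q = 2.7750e-05
Then change container volume by factor 0.5 (V_new/V_old).
Step 2:
                   M          C          G
  Initial      3.738      1.604 4.5168e-04
  Change   -0.001351 4.5045e-04 4.5045e-04
  Equil        3.736      1.605 9.0213e-04
  solve Keq expr → x = 4.5045e-04; check Q = 2.7750e-05

Direction: forward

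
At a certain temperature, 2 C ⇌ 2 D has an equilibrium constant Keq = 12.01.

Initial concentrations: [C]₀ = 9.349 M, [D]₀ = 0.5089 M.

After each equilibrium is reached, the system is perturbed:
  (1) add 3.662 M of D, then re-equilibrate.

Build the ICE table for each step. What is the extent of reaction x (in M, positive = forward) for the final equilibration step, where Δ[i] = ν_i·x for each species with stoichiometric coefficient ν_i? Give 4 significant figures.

Q₀ = 0.002963 vs Keq = 12.01 ⇒ Q<K, forward
Step 1:
                  C         D
  init        9.349    0.5089
  Δ          -7.141     7.141
  eq          2.208      7.65
  solve Keq expr → x = 3.571; check Q = 12.01
Then add 3.662 M of D.
Step 2:
                  C         D
  init        2.208     11.31
  Δ          0.8201   -0.8201
  eq          3.028     10.49
  solve Keq expr → x = -0.41; check Q = 12.01

x = -0.41 M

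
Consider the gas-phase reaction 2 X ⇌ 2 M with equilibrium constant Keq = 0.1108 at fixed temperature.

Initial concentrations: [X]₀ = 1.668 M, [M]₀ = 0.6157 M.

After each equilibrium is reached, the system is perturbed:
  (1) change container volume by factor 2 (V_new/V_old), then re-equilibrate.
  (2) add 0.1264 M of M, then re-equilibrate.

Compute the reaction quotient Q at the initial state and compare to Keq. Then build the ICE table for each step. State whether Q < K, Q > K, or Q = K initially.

Q₀ = 0.1363; Q > K (proceeds reverse)

Q₀ = 0.1363 vs Keq = 0.1108 ⇒ Q>K, reverse
Step 1:
                    X           M
  init          1.668      0.6157
  Δ           0.04538    -0.04538
  eq            1.713      0.5703
  solve Keq expr → x = -0.02269; check Q = 0.1108
Then change container volume by factor 2 (V_new/V_old).
Step 2:
                    X           M
  init         0.8567      0.2852
  Δ                 0           0
  eq           0.8567      0.2852
  solve Keq expr → x = 0; check Q = 0.1108
Then add 0.1264 M of M.
Step 3:
                    X           M
  init         0.8567      0.4116
  Δ           0.09483    -0.09483
  eq           0.9515      0.3167
  solve Keq expr → x = -0.04742; check Q = 0.1108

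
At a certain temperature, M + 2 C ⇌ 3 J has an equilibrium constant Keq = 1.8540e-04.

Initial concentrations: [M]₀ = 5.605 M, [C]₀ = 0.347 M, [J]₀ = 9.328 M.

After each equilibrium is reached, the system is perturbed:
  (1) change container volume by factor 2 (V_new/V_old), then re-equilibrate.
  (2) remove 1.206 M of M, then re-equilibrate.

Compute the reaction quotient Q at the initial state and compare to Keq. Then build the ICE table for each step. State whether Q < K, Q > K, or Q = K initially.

Q₀ = 1203; Q > K (proceeds reverse)

Q₀ = 1203 vs Keq = 1.8540e-04 ⇒ Q>K, reverse
Step 1:
                    M           C           J
  init          5.605       0.347       9.328
  Δ             2.977       5.953       -8.93
  eq            8.582         6.3      0.3982
  solve Keq expr → x = -2.977; check Q = 1.8540e-04
Then change container volume by factor 2 (V_new/V_old).
Step 2:
                    M           C           J
  init          4.291        3.15      0.1991
  Δ                 0           0           0
  eq            4.291        3.15      0.1991
  solve Keq expr → x = 0; check Q = 1.8540e-04
Then remove 1.206 M of M.
Step 3:
                    M           C           J
  init          3.085        3.15      0.1991
  Δ          0.006702      0.0134     -0.0201
  eq            3.091       3.163       0.179
  solve Keq expr → x = -0.006702; check Q = 1.8540e-04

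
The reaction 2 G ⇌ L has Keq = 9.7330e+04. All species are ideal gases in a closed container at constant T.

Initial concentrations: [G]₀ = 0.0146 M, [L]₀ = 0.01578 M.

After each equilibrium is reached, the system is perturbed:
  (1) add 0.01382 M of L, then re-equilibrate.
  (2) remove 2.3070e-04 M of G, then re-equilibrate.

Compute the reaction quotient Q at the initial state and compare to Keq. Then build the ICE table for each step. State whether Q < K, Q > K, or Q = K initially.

Q₀ = 74.03; Q < K (proceeds forward)

Q₀ = 74.03 vs Keq = 9.7330e+04 ⇒ Q<K, forward
Step 1:
                   G          L
  Initial     0.0146    0.01578
  Change    -0.01412   0.007058
  Equil   4.8440e-04    0.02284
  solve Keq expr → x = 0.007058; check Q = 9.7330e+04
Then add 0.01382 M of L.
Step 2:
                   G          L
  Initial 4.8440e-04    0.03666
  Change  1.2877e-04 -6.4383e-05
  Equil   6.1317e-04    0.03659
  solve Keq expr → x = -6.4383e-05; check Q = 9.7330e+04
Then remove 2.3070e-04 M of G.
Step 3:
                   G          L
  Initial 3.8247e-04    0.03659
  Change  2.2974e-04 -1.1487e-04
  Equil   6.1220e-04    0.03648
  solve Keq expr → x = -1.1487e-04; check Q = 9.7330e+04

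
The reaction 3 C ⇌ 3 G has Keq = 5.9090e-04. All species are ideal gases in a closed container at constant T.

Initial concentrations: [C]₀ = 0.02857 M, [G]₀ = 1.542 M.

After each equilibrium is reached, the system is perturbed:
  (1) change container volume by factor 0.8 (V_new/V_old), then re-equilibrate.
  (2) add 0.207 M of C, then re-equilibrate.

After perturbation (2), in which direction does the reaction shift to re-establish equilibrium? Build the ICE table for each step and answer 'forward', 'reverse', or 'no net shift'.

Q₀ = 1.5723e+05 vs Keq = 5.9090e-04 ⇒ Q>K, reverse
Step 1:
                    C           G
  I           0.02857       1.542
  C              1.42       -1.42
  E             1.449      0.1216
  solve Keq expr → x = -0.4735; check Q = 5.9090e-04
Then change container volume by factor 0.8 (V_new/V_old).
Step 2:
                    C           G
  I             1.811       0.152
  C                 0           0
  E             1.811       0.152
  solve Keq expr → x = 0; check Q = 5.9090e-04
Then add 0.207 M of C.
Step 3:
                    C           G
  I             2.018       0.152
  C          -0.01603     0.01603
  E             2.002       0.168
  solve Keq expr → x = 0.005342; check Q = 5.9090e-04

Direction: forward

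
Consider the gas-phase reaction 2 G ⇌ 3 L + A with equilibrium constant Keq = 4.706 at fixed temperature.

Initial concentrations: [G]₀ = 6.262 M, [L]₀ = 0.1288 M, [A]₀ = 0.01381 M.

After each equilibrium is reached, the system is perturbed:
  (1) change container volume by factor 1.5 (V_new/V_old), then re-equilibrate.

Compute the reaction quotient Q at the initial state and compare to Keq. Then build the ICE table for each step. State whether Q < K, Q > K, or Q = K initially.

Q₀ = 7.5251e-07 vs Keq = 4.706 ⇒ Q<K, forward
Step 1:
                    G           L           A
  init          6.262      0.1288     0.01381
  Δ            -2.451       3.677       1.226
  eq            3.811       3.806        1.24
  solve Keq expr → x = 1.226; check Q = 4.706
Then change container volume by factor 1.5 (V_new/V_old).
Step 2:
                    G           L           A
  init           2.54       2.537      0.8263
  Δ           -0.2668      0.4002      0.1334
  eq            2.274       2.937      0.9597
  solve Keq expr → x = 0.1334; check Q = 4.706

Q₀ = 7.5251e-07; Q < K (proceeds forward)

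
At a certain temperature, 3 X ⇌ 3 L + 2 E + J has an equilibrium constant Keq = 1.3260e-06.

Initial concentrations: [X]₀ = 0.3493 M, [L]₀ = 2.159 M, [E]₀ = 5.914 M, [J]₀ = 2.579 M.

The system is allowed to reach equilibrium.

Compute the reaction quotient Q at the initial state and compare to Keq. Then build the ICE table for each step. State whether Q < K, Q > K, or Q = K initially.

Q₀ = 2.1300e+04 vs Keq = 1.3260e-06 ⇒ Q>K, reverse
Step 1:
                   X          L          E          J
  init        0.3493      2.159      5.914      2.579
  Δ            2.151     -2.151     -1.434    -0.7169
  eq             2.5   0.008215       4.48      1.862
  solve Keq expr → x = -0.7169; check Q = 1.3260e-06

Q₀ = 2.1300e+04; Q > K (proceeds reverse)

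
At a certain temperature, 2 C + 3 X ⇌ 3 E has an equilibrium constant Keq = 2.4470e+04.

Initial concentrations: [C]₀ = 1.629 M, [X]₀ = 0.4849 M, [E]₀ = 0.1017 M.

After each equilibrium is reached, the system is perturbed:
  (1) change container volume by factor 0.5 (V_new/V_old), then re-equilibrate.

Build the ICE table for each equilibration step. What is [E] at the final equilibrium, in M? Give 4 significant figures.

[E]_eq = 1.152 M

Q₀ = 0.003477 vs Keq = 2.4470e+04 ⇒ Q<K, forward
Step 1:
                   C          X          E
  init         1.629     0.4849     0.1017
  Δ          -0.3124    -0.4685     0.4685
  eq           1.317    0.01635     0.5702
  solve Keq expr → x = 0.1562; check Q = 2.4470e+04
Then change container volume by factor 0.5 (V_new/V_old).
Step 2:
                   C          X          E
  init         2.633     0.0327       1.14
  Δ        -0.007897   -0.01185    0.01185
  eq           2.625    0.02086      1.152
  solve Keq expr → x = 0.003948; check Q = 2.4470e+04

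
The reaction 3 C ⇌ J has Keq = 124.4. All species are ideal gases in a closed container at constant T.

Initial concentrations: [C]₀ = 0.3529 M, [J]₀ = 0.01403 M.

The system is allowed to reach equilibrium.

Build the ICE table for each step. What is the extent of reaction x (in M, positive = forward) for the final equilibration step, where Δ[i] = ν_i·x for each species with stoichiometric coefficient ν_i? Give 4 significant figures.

x = 0.08658 M

Q₀ = 0.3192 vs Keq = 124.4 ⇒ Q<K, forward
Step 1:
                  C         J
  I          0.3529   0.01403
  C         -0.2597   0.08658
  E         0.09317    0.1006
  solve Keq expr → x = 0.08658; check Q = 124.4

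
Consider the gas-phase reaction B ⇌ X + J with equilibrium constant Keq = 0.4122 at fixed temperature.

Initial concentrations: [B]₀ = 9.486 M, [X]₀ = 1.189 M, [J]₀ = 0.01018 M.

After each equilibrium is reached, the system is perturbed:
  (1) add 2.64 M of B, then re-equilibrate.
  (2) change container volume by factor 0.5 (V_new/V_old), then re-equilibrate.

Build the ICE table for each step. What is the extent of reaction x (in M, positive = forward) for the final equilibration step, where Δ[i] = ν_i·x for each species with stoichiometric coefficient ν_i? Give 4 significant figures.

x = -1.089 M

Q₀ = 0.001276 vs Keq = 0.4122 ⇒ Q<K, forward
Step 1:
                    B           X           J
  init          9.486       1.189     0.01018
  Δ            -1.327       1.327       1.327
  eq            8.159       2.516       1.337
  solve Keq expr → x = 1.327; check Q = 0.4122
Then add 2.64 M of B.
Step 2:
                    B           X           J
  init           10.8       2.516       1.337
  Δ           -0.2415      0.2415      0.2415
  eq            10.56       2.757       1.578
  solve Keq expr → x = 0.2415; check Q = 0.4122
Then change container volume by factor 0.5 (V_new/V_old).
Step 3:
                    B           X           J
  init          21.12       5.514       3.157
  Δ             1.089      -1.089      -1.089
  eq             22.2       4.426       2.068
  solve Keq expr → x = -1.089; check Q = 0.4122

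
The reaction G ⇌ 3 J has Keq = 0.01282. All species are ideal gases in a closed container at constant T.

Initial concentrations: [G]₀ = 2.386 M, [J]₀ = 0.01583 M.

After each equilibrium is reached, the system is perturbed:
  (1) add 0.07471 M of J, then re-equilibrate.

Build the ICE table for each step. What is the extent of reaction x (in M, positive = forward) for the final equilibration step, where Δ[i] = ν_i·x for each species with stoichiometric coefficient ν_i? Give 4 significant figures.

Q₀ = 1.6625e-06 vs Keq = 0.01282 ⇒ Q<K, forward
Step 1:
                  G         J
  Initial     2.386   0.01583
  Change   -0.09753    0.2926
  Equil       2.288    0.3084
  solve Keq expr → x = 0.09753; check Q = 0.01282
Then add 0.07471 M of J.
Step 2:
                  G         J
  Initial     2.288    0.3831
  Change    0.02454  -0.07361
  Equil       2.313    0.3095
  solve Keq expr → x = -0.02454; check Q = 0.01282

x = -0.02454 M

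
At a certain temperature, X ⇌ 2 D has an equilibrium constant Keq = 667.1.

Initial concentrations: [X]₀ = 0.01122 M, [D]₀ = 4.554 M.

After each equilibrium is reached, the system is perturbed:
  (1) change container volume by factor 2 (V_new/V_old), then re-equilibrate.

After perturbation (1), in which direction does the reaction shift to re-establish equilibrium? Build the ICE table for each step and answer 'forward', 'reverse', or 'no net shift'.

Q₀ = 1848 vs Keq = 667.1 ⇒ Q>K, reverse
Step 1:
                  X         D
  Initial   0.01122     4.554
  Change    0.01934  -0.03868
  Equil     0.03056     4.515
  solve Keq expr → x = -0.01934; check Q = 667.1
Then change container volume by factor 2 (V_new/V_old).
Step 2:
                  X         D
  Initial   0.01528     2.258
  Change  -0.007538   0.01508
  Equil    0.007743     2.273
  solve Keq expr → x = 0.007538; check Q = 667.1

Direction: forward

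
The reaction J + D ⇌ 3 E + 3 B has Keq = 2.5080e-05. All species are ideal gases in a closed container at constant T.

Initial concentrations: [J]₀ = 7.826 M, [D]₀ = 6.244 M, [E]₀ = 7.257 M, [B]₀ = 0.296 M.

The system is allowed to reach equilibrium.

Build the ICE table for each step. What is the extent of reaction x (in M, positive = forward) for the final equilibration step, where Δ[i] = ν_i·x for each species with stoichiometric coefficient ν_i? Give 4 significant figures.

x = -0.09351 M

Q₀ = 0.2028 vs Keq = 2.5080e-05 ⇒ Q>K, reverse
Step 1:
                    J           D           E           B
  init          7.826       6.244       7.257       0.296
  Δ           0.09351     0.09351     -0.2805     -0.2805
  eq             7.92       6.338       6.976     0.01548
  solve Keq expr → x = -0.09351; check Q = 2.5080e-05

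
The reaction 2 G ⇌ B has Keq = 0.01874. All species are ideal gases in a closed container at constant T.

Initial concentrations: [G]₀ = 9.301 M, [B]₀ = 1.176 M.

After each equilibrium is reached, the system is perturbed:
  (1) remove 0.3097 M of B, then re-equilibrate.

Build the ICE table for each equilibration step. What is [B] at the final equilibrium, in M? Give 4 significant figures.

Q₀ = 0.01359 vs Keq = 0.01874 ⇒ Q<K, forward
Step 1:
                    G           B
  Initial       9.301       1.176
  Change      -0.5308      0.2654
  Equil          8.77       1.441
  solve Keq expr → x = 0.2654; check Q = 0.01874
Then remove 0.3097 M of B.
Step 2:
                    G           B
  Initial        8.77       1.132
  Change      -0.3769      0.1885
  Equil         8.393        1.32
  solve Keq expr → x = 0.1885; check Q = 0.01874

[B]_eq = 1.32 M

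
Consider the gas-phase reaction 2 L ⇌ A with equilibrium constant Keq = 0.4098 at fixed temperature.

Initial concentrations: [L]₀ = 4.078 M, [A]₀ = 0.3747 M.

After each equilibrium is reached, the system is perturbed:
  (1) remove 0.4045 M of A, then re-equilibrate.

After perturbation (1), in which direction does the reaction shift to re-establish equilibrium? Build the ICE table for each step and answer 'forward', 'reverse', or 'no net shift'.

Q₀ = 0.02253 vs Keq = 0.4098 ⇒ Q<K, forward
Step 1:
                  L         A
  I           4.078    0.3747
  C          -2.186     1.093
  E           1.892     1.468
  solve Keq expr → x = 1.093; check Q = 0.4098
Then remove 0.4045 M of A.
Step 2:
                  L         A
  I           1.892     1.063
  C         -0.2057    0.1028
  E           1.687     1.166
  solve Keq expr → x = 0.1028; check Q = 0.4098

Direction: forward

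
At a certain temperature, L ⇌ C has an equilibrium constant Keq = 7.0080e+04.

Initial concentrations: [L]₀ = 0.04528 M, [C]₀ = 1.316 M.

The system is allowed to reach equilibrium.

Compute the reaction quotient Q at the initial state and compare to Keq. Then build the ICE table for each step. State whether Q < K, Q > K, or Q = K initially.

Q₀ = 29.06; Q < K (proceeds forward)

Q₀ = 29.06 vs Keq = 7.0080e+04 ⇒ Q<K, forward
Step 1:
                   L          C
  I          0.04528      1.316
  C         -0.04526    0.04526
  E       1.9424e-05      1.361
  solve Keq expr → x = 0.04526; check Q = 7.0080e+04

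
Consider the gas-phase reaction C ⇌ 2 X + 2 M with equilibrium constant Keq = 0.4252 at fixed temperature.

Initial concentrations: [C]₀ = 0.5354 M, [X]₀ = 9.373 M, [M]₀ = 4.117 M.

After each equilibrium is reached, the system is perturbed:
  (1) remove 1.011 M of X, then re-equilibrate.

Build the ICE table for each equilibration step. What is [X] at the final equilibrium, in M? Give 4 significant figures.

Q₀ = 2781 vs Keq = 0.4252 ⇒ Q>K, reverse
Step 1:
                   C          X          M
  I           0.5354      9.373      4.117
  C            1.964     -3.928     -3.928
  E            2.499      5.445     0.1893
  solve Keq expr → x = -1.964; check Q = 0.4252
Then remove 1.011 M of X.
Step 2:
                   C          X          M
  I            2.499      4.434     0.1893
  C         -0.02007    0.04015    0.04015
  E            2.479      4.474     0.2295
  solve Keq expr → x = 0.02007; check Q = 0.4252

[X]_eq = 4.474 M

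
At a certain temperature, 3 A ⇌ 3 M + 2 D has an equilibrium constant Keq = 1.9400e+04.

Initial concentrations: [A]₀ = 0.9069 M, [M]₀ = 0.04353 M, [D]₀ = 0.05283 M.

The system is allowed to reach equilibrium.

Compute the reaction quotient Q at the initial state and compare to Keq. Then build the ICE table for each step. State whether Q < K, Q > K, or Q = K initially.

Q₀ = 3.0864e-07; Q < K (proceeds forward)

Q₀ = 3.0864e-07 vs Keq = 1.9400e+04 ⇒ Q<K, forward
Step 1:
                    A           M           D
  Initial      0.9069     0.04353     0.05283
  Change      -0.8813      0.8813      0.5876
  Equil       0.02557      0.9249      0.6404
  solve Keq expr → x = 0.2938; check Q = 1.9400e+04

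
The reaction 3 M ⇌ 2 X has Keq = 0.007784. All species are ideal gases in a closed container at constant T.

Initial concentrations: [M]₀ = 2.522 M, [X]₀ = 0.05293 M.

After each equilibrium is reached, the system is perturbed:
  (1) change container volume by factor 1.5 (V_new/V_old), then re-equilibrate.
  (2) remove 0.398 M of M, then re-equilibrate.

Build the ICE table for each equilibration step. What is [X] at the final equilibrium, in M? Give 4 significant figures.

Q₀ = 1.7465e-04 vs Keq = 0.007784 ⇒ Q<K, forward
Step 1:
                  M         X
  I           2.522   0.05293
  C         -0.3455    0.2304
  E           2.176    0.2833
  solve Keq expr → x = 0.1152; check Q = 0.007784
Then change container volume by factor 1.5 (V_new/V_old).
Step 2:
                  M         X
  I           1.451    0.1889
  C         0.04189  -0.02793
  E           1.493    0.1609
  solve Keq expr → x = -0.01396; check Q = 0.007784
Then remove 0.398 M of M.
Step 3:
                  M         X
  I           1.095    0.1609
  C         0.07413  -0.04942
  E           1.169    0.1115
  solve Keq expr → x = -0.02471; check Q = 0.007784

[X]_eq = 0.1115 M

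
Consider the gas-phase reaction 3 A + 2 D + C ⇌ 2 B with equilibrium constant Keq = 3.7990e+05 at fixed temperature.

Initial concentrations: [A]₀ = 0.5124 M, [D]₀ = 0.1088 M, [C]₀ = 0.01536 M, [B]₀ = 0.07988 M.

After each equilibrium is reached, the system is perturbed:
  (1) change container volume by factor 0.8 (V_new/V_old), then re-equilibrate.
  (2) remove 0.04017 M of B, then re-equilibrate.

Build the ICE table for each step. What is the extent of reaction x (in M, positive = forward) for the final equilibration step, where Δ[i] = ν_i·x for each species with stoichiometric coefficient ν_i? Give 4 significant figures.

x = 1.3203e-05 M

Q₀ = 260.9 vs Keq = 3.7990e+05 ⇒ Q<K, forward
Step 1:
                  A         D         C         B
  I          0.5124    0.1088   0.01536   0.07988
  C        -0.04592  -0.03062  -0.01531   0.03062
  E          0.4665   0.07818 5.1798e-05    0.1105
  solve Keq expr → x = 0.01531; check Q = 3.7990e+05
Then change container volume by factor 0.8 (V_new/V_old).
Step 2:
                  A         D         C         B
  I          0.5831   0.09773 6.4747e-05    0.1381
  C       -1.1442e-04 -7.6280e-05 -3.8140e-05 7.6280e-05
  E           0.583   0.09765 2.6607e-05    0.1382
  solve Keq expr → x = 3.8140e-05; check Q = 3.7990e+05
Then remove 0.04017 M of B.
Step 3:
                  A         D         C         B
  I           0.583   0.09765 2.6607e-05   0.09803
  C       -3.9608e-05 -2.6405e-05 -1.3203e-05 2.6405e-05
  E          0.5829   0.09763 1.3404e-05   0.09805
  solve Keq expr → x = 1.3203e-05; check Q = 3.7990e+05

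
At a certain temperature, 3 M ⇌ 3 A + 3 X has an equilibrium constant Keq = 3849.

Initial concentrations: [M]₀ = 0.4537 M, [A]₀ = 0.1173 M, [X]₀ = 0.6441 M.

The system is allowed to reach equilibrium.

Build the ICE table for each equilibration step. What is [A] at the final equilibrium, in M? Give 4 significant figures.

[A]_eq = 0.5348 M

Q₀ = 0.004618 vs Keq = 3849 ⇒ Q<K, forward
Step 1:
                  M         A         X
  init       0.4537    0.1173    0.6441
  Δ         -0.4175    0.4175    0.4175
  eq        0.03622    0.5348     1.062
  solve Keq expr → x = 0.1392; check Q = 3849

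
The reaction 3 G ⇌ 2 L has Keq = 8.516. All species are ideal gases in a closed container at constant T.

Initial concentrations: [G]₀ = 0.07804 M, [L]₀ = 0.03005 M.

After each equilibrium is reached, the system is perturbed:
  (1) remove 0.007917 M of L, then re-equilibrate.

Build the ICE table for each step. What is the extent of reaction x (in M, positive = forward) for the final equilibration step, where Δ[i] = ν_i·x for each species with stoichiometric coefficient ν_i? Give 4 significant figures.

Q₀ = 1.9 vs Keq = 8.516 ⇒ Q<K, forward
Step 1:
                    G           L
  I           0.07804     0.03005
  C          -0.01851     0.01234
  E           0.05953     0.04239
  solve Keq expr → x = 0.006169; check Q = 8.516
Then remove 0.007917 M of L.
Step 2:
                    G           L
  I           0.05953     0.03447
  C          -0.00462     0.00308
  E           0.05491     0.03755
  solve Keq expr → x = 0.00154; check Q = 8.516

x = 0.00154 M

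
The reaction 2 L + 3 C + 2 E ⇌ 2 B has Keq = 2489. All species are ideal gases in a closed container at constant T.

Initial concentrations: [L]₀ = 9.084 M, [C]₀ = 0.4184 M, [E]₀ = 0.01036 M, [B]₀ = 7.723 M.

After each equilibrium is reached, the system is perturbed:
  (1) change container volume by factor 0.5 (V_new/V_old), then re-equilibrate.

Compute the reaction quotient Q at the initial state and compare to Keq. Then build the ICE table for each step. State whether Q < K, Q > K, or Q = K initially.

Q₀ = 9.1944e+04 vs Keq = 2489 ⇒ Q>K, reverse
Step 1:
                  L         C         E         B
  init        9.084    0.4184   0.01036     7.723
  Δ         0.04052   0.06078   0.04052  -0.04052
  eq          9.125    0.4792   0.05088     7.682
  solve Keq expr → x = -0.02026; check Q = 2489
Then change container volume by factor 0.5 (V_new/V_old).
Step 2:
                  L         C         E         B
  init        18.25    0.9584    0.1018     15.36
  Δ        -0.07959   -0.1194  -0.07959   0.07959
  eq          18.17     0.839   0.02217     15.44
  solve Keq expr → x = 0.03979; check Q = 2489

Q₀ = 9.1944e+04; Q > K (proceeds reverse)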